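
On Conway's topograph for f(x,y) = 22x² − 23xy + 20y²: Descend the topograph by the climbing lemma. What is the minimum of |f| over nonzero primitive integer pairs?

translate: b→21 (≡-23 mod 44), so (22,-23,20)→(22,21,19)
flip: (22,21,19)→(19,-21,22)
translate: b→17 (≡-21 mod 38), so (19,-21,22)→(19,17,20)
reduced (well bottom): (19,17,20) with a≤c, −a<b≤a
well minimum = a = 19

19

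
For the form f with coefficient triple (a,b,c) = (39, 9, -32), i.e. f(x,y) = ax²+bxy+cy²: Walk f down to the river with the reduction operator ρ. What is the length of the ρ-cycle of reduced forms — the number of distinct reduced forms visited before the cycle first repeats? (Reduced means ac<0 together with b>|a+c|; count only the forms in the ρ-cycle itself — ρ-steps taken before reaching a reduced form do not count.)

D = 5073, ⌊√D⌋ = 71
river: ρ → (-32,55,16)
river: ρ → (16,41,-53)
river: ρ → (-53,65,4)
river: ρ → (4,71,-2)
river: ρ → (-2,69,39)
river: ρ → (39,9,-32)
ρ-cycle length = 6 (tail of 0 descent steps not counted)

6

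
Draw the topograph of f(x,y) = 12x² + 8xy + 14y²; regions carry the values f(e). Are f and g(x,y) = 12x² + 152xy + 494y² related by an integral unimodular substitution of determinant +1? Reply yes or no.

D₁ = -608, D₂ = -608
f: reduced (well bottom): (12,8,14) with a≤c, −a<b≤a
g: translate: b→8 (≡152 mod 24), so (12,152,494)→(12,8,14)
g: reduced (well bottom): (12,8,14) with a≤c, −a<b≤a
reduced forms (12, 8, 14) vs (12, 8, 14) ⇒ equivalent

yes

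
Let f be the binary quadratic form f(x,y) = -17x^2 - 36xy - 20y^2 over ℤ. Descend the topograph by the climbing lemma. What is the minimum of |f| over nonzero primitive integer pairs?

translate: b→2 (≡36 mod 34), so (17,36,20)→(17,2,1)
flip: (17,2,1)→(1,-2,17)
translate: b→0 (≡-2 mod 2), so (1,-2,17)→(1,0,16)
reduced (well bottom): (1,0,16) with a≤c, −a<b≤a
well minimum |f| = |-1| = 1 (negative-definite)

1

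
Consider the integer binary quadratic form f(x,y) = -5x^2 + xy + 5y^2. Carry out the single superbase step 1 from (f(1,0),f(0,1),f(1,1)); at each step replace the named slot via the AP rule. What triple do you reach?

start (-5,5,1) = (f(1,0),f(0,1),f(1,1))
replace slot 1: 2·(5+1) − (-5) = 17 → (17,5,1)

17,5,1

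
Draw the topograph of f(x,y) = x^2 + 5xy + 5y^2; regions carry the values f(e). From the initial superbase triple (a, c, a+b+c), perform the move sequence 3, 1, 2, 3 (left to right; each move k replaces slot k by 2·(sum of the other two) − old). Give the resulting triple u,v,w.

start (1,5,11) = (f(1,0),f(0,1),f(1,1))
replace slot 3: 2·(1+5) − 11 = 1 → (1,5,1)
replace slot 1: 2·(5+1) − 1 = 11 → (11,5,1)
replace slot 2: 2·(11+1) − 5 = 19 → (11,19,1)
replace slot 3: 2·(11+19) − 1 = 59 → (11,19,59)

11,19,59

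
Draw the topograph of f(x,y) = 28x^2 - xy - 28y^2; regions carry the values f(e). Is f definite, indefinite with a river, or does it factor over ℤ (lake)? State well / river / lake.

D = b²−4ac = (-1)² − 4·28·(-28) = 3137
D > 0 non-square ⇒ indefinite ⇒ periodic river

river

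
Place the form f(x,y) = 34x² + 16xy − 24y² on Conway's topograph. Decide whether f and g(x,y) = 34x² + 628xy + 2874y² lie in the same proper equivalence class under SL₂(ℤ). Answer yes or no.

D₁ = 3520, D₂ = 3520
river cycle of f (length 6): (-24, 32, 26), (26, 20, -30), (-30, 40, 16), (16, 56, -6), (-6, 52, 34), (34, 16, -24)
river cycle of g (length 6): (34, 16, -24), (-24, 32, 26), (26, 20, -30), (-30, 40, 16), (16, 56, -6), (-6, 52, 34)
cycles coincide ⇒ equivalent

yes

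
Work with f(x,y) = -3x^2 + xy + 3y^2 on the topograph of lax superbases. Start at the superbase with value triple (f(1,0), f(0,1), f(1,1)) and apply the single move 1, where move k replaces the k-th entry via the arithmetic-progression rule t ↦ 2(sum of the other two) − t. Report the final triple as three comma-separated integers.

start (-3,3,1) = (f(1,0),f(0,1),f(1,1))
replace slot 1: 2·(3+1) − (-3) = 11 → (11,3,1)

11,3,1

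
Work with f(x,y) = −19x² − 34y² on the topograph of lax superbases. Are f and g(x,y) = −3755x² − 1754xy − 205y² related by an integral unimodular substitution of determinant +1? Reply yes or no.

D₁ = -2584, D₂ = -2584
f is negative-definite; reduce −f:
−f: reduced (well bottom): (19,0,34) with a≤c, −a<b≤a
flip sign back: reduced form of f is (-19,0,-34)
g is negative-definite; reduce −g:
−g: flip: (3755,1754,205)→(205,-1754,3755)
−g: translate: b→-114 (≡-1754 mod 410), so (205,-1754,3755)→(205,-114,19)
−g: flip: (205,-114,19)→(19,114,205)
−g: translate: b→0 (≡114 mod 38), so (19,114,205)→(19,0,34)
−g: reduced (well bottom): (19,0,34) with a≤c, −a<b≤a
flip sign back: reduced form of g is (-19,0,-34)
reduced forms (-19, 0, -34) vs (-19, 0, -34) ⇒ equivalent

yes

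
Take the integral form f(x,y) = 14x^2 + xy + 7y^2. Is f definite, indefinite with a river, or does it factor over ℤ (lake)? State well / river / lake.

D = b²−4ac = 1² − 4·14·7 = -391
D < 0 ⇒ definite ⇒ every region one sign ⇒ single well

well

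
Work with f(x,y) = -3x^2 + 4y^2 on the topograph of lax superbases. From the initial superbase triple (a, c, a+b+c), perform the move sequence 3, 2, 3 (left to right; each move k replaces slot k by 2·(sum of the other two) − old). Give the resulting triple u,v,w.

start (-3,4,1) = (f(1,0),f(0,1),f(1,1))
replace slot 3: 2·((-3)+4) − 1 = 1 → (-3,4,1)
replace slot 2: 2·((-3)+1) − 4 = -8 → (-3,-8,1)
replace slot 3: 2·((-3)+(-8)) − 1 = -23 → (-3,-8,-23)

-3,-8,-23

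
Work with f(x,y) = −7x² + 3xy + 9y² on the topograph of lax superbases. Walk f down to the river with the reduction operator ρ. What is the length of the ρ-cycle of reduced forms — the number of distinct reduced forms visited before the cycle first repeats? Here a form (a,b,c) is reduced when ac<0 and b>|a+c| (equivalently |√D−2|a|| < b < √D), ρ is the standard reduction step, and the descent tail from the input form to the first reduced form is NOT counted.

D = 261, ⌊√D⌋ = 16
river: ρ → (9,15,-1)
river: ρ → (-1,15,9)
river: ρ → (9,3,-7)
river: ρ → (-7,11,5)
river: ρ → (5,9,-9)
river: ρ → (-9,9,5)
river: ρ → (5,11,-7)
river: ρ → (-7,3,9)
ρ-cycle length = 8 (tail of 0 descent steps not counted)

8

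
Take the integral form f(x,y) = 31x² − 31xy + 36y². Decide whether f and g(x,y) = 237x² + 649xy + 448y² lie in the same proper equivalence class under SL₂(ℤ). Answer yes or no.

D₁ = -3503, D₂ = -3503
f: translate: b→31 (≡-31 mod 62), so (31,-31,36)→(31,31,36)
f: reduced (well bottom): (31,31,36) with a≤c, −a<b≤a
g: translate: b→175 (≡649 mod 474), so (237,649,448)→(237,175,36)
g: flip: (237,175,36)→(36,-175,237)
g: translate: b→-31 (≡-175 mod 72), so (36,-175,237)→(36,-31,31)
g: flip: (36,-31,31)→(31,31,36)
g: reduced (well bottom): (31,31,36) with a≤c, −a<b≤a
reduced forms (31, 31, 36) vs (31, 31, 36) ⇒ equivalent

yes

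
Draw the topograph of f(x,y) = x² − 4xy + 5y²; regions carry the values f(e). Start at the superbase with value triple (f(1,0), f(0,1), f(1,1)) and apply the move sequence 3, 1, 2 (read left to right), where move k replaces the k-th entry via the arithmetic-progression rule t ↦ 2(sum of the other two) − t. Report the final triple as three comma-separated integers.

start (1,5,2) = (f(1,0),f(0,1),f(1,1))
replace slot 3: 2·(1+5) − 2 = 10 → (1,5,10)
replace slot 1: 2·(5+10) − 1 = 29 → (29,5,10)
replace slot 2: 2·(29+10) − 5 = 73 → (29,73,10)

29,73,10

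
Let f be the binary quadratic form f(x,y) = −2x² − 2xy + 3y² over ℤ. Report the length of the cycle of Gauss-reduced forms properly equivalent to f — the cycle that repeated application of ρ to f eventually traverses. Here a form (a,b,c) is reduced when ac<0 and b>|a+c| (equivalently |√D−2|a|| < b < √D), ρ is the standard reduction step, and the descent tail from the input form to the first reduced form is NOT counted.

D = 28, ⌊√D⌋ = 5
descent: ρ → (3,2,-2)  [lands on river]
river: ρ → (-2,2,3)
river: ρ → (3,4,-1)
river: ρ → (-1,4,3)
ρ-cycle length = 4 (tail of 1 descent step not counted)

4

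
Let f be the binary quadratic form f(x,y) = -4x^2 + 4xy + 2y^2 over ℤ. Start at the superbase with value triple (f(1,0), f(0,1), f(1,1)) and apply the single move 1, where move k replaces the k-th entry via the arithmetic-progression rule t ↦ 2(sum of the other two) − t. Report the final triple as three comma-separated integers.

start (-4,2,2) = (f(1,0),f(0,1),f(1,1))
replace slot 1: 2·(2+2) − (-4) = 12 → (12,2,2)

12,2,2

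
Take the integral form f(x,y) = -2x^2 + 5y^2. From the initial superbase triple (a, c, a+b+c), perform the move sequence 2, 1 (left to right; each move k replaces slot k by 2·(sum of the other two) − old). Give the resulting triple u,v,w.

start (-2,5,3) = (f(1,0),f(0,1),f(1,1))
replace slot 2: 2·((-2)+3) − 5 = -3 → (-2,-3,3)
replace slot 1: 2·((-3)+3) − (-2) = 2 → (2,-3,3)

2,-3,3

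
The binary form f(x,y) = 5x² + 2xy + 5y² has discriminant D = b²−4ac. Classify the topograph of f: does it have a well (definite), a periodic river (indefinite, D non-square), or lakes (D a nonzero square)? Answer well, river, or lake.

D = b²−4ac = 2² − 4·5·5 = -96
D < 0 ⇒ definite ⇒ every region one sign ⇒ single well

well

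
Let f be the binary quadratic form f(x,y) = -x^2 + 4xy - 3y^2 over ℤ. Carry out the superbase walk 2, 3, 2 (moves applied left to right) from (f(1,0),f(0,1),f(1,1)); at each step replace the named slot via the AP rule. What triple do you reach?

start (-1,-3,0) = (f(1,0),f(0,1),f(1,1))
replace slot 2: 2·((-1)+0) − (-3) = 1 → (-1,1,0)
replace slot 3: 2·((-1)+1) − 0 = 0 → (-1,1,0)
replace slot 2: 2·((-1)+0) − 1 = -3 → (-1,-3,0)

-1,-3,0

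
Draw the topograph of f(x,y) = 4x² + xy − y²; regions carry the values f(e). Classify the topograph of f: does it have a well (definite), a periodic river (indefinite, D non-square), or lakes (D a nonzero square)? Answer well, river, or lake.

D = b²−4ac = 1² − 4·4·(-1) = 17
D > 0 non-square ⇒ indefinite ⇒ periodic river

river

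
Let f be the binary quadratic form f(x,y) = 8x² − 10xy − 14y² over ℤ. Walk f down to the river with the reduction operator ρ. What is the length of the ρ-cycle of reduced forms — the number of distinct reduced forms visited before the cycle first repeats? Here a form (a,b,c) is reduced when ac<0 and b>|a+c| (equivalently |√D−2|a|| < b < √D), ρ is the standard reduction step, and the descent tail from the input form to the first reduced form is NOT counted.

D = 548, ⌊√D⌋ = 23
descent: ρ → (-14,10,8)  [lands on river]
river: ρ → (8,22,-2)
river: ρ → (-2,22,8)
river: ρ → (8,10,-14)
river: ρ → (-14,18,4)
river: ρ → (4,22,-4)
river: ρ → (-4,18,14)
river: ρ → (14,10,-8)
river: ρ → (-8,22,2)
river: ρ → (2,22,-8)
river: ρ → (-8,10,14)
river: ρ → (14,18,-4)
river: ρ → (-4,22,4)
river: ρ → (4,18,-14)
ρ-cycle length = 14 (tail of 1 descent step not counted)

14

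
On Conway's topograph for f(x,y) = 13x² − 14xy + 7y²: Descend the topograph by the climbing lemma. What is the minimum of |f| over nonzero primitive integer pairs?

translate: b→12 (≡-14 mod 26), so (13,-14,7)→(13,12,6)
flip: (13,12,6)→(6,-12,13)
translate: b→0 (≡-12 mod 12), so (6,-12,13)→(6,0,7)
reduced (well bottom): (6,0,7) with a≤c, −a<b≤a
well minimum = a = 6

6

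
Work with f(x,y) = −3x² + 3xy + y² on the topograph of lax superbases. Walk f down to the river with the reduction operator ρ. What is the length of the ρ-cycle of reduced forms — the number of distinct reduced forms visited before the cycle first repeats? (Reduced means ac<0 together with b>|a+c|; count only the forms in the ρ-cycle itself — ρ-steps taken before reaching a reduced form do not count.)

D = 21, ⌊√D⌋ = 4
river: ρ → (1,3,-3)
river: ρ → (-3,3,1)
ρ-cycle length = 2 (tail of 0 descent steps not counted)

2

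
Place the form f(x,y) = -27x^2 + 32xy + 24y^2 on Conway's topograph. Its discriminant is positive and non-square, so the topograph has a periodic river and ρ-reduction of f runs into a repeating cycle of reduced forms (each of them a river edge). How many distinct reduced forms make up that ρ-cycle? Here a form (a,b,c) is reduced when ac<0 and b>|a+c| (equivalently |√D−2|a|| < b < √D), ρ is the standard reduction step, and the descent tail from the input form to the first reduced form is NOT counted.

D = 3616, ⌊√D⌋ = 60
river: ρ → (24,16,-35)
river: ρ → (-35,54,5)
river: ρ → (5,56,-24)
river: ρ → (-24,40,21)
river: ρ → (21,44,-20)
river: ρ → (-20,36,29)
river: ρ → (29,22,-27)
river: ρ → (-27,32,24)
ρ-cycle length = 8 (tail of 0 descent steps not counted)

8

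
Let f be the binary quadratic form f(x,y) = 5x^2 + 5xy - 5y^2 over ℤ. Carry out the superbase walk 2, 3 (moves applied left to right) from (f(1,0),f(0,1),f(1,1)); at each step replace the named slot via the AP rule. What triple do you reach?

start (5,-5,5) = (f(1,0),f(0,1),f(1,1))
replace slot 2: 2·(5+5) − (-5) = 25 → (5,25,5)
replace slot 3: 2·(5+25) − 5 = 55 → (5,25,55)

5,25,55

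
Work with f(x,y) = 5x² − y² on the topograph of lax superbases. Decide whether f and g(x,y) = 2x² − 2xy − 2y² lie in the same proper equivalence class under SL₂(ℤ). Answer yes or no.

D₁ = 20, D₂ = 20
river cycle of f (length 2): (-1, 4, 1), (1, 4, -1)
river cycle of g (length 2): (-2, 2, 2), (2, 2, -2)
cycles differ ⇒ inequivalent

no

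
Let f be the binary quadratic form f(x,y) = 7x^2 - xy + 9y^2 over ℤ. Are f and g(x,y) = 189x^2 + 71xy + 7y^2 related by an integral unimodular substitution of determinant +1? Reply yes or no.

D₁ = -251, D₂ = -251
f: reduced (well bottom): (7,-1,9) with a≤c, −a<b≤a
g: flip: (189,71,7)→(7,-71,189)
g: translate: b→-1 (≡-71 mod 14), so (7,-71,189)→(7,-1,9)
g: reduced (well bottom): (7,-1,9) with a≤c, −a<b≤a
reduced forms (7, -1, 9) vs (7, -1, 9) ⇒ equivalent

yes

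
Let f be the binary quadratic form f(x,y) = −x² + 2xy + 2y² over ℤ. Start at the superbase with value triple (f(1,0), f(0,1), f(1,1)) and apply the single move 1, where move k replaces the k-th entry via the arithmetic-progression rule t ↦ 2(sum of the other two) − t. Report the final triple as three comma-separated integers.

start (-1,2,3) = (f(1,0),f(0,1),f(1,1))
replace slot 1: 2·(2+3) − (-1) = 11 → (11,2,3)

11,2,3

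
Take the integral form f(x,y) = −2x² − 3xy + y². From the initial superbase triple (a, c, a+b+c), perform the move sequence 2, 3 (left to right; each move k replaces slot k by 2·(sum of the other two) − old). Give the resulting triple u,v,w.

start (-2,1,-4) = (f(1,0),f(0,1),f(1,1))
replace slot 2: 2·((-2)+(-4)) − 1 = -13 → (-2,-13,-4)
replace slot 3: 2·((-2)+(-13)) − (-4) = -26 → (-2,-13,-26)

-2,-13,-26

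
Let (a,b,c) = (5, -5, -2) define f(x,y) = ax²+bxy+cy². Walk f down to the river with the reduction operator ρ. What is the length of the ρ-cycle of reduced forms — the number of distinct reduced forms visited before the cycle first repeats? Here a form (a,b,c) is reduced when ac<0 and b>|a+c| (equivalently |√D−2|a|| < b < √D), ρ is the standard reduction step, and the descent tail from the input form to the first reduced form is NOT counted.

D = 65, ⌊√D⌋ = 8
descent: ρ → (-2,5,5)  [lands on river]
river: ρ → (5,5,-2)
river: ρ → (-2,7,2)
river: ρ → (2,5,-5)
river: ρ → (-5,5,2)
river: ρ → (2,7,-2)
ρ-cycle length = 6 (tail of 1 descent step not counted)

6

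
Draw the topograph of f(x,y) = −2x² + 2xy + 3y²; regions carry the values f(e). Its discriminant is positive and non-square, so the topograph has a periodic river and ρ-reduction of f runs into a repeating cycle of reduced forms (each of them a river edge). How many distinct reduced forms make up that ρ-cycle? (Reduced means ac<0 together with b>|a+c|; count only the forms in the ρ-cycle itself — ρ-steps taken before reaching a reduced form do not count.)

D = 28, ⌊√D⌋ = 5
river: ρ → (3,4,-1)
river: ρ → (-1,4,3)
river: ρ → (3,2,-2)
river: ρ → (-2,2,3)
ρ-cycle length = 4 (tail of 0 descent steps not counted)

4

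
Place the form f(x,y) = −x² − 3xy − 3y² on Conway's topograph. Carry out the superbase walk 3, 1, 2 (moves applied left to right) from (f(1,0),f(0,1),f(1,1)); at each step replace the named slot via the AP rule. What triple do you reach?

start (-1,-3,-7) = (f(1,0),f(0,1),f(1,1))
replace slot 3: 2·((-1)+(-3)) − (-7) = -1 → (-1,-3,-1)
replace slot 1: 2·((-3)+(-1)) − (-1) = -7 → (-7,-3,-1)
replace slot 2: 2·((-7)+(-1)) − (-3) = -13 → (-7,-13,-1)

-7,-13,-1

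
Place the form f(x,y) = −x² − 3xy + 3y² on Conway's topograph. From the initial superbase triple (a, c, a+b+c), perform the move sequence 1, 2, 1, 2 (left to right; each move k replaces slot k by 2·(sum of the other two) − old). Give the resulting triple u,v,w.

start (-1,3,-1) = (f(1,0),f(0,1),f(1,1))
replace slot 1: 2·(3+(-1)) − (-1) = 5 → (5,3,-1)
replace slot 2: 2·(5+(-1)) − 3 = 5 → (5,5,-1)
replace slot 1: 2·(5+(-1)) − 5 = 3 → (3,5,-1)
replace slot 2: 2·(3+(-1)) − 5 = -1 → (3,-1,-1)

3,-1,-1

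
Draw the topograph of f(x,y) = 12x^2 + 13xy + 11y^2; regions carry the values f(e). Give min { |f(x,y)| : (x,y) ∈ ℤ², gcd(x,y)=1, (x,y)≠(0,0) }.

translate: b→-11 (≡13 mod 24), so (12,13,11)→(12,-11,10)
flip: (12,-11,10)→(10,11,12)
translate: b→-9 (≡11 mod 20), so (10,11,12)→(10,-9,11)
reduced (well bottom): (10,-9,11) with a≤c, −a<b≤a
well minimum = a = 10

10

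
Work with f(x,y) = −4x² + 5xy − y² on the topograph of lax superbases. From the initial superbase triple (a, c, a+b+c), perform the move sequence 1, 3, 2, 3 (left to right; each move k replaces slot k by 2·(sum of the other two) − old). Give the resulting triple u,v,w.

start (-4,-1,0) = (f(1,0),f(0,1),f(1,1))
replace slot 1: 2·((-1)+0) − (-4) = 2 → (2,-1,0)
replace slot 3: 2·(2+(-1)) − 0 = 2 → (2,-1,2)
replace slot 2: 2·(2+2) − (-1) = 9 → (2,9,2)
replace slot 3: 2·(2+9) − 2 = 20 → (2,9,20)

2,9,20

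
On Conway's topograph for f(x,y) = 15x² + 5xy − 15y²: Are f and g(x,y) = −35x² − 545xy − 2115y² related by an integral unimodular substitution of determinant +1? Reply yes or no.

D₁ = 925, D₂ = 925
river cycle of f (length 6): (-15, 25, 5), (5, 25, -15), (-15, 5, 15), (15, 25, -5), (-5, 25, 15), (15, 5, -15)
river cycle of g (length 6): (5, 25, -15), (-15, 5, 15), (15, 25, -5), (-5, 25, 15), (15, 5, -15), (-15, 25, 5)
cycles coincide ⇒ equivalent

yes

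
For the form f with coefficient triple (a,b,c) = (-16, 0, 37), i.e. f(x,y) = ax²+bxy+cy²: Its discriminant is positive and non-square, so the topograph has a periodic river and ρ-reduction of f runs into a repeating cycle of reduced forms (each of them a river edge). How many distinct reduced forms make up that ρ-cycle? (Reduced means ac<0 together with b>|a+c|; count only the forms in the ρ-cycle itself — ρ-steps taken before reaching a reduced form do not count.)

D = 2368, ⌊√D⌋ = 48
descent: ρ → (37,0,-16)
descent: ρ → (-16,32,21)  [lands on river]
river: ρ → (21,10,-27)
river: ρ → (-27,44,4)
river: ρ → (4,44,-27)
river: ρ → (-27,10,21)
river: ρ → (21,32,-16)
ρ-cycle length = 6 (tail of 2 descent steps not counted)

6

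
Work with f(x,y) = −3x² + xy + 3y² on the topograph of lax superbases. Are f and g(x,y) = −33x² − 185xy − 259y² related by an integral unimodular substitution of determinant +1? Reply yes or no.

D₁ = 37, D₂ = 37
river cycle of f (length 6): (3, 5, -1), (-1, 5, 3), (3, 1, -3), (-3, 5, 1), (1, 5, -3), (-3, 1, 3)
river cycle of g (length 6): (-1, 5, 3), (3, 1, -3), (-3, 5, 1), (1, 5, -3), (-3, 1, 3), (3, 5, -1)
cycles coincide ⇒ equivalent

yes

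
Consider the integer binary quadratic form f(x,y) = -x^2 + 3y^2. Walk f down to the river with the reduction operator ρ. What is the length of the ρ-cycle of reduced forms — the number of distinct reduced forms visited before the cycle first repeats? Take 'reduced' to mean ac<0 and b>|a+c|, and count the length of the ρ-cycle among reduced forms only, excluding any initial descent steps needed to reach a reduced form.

D = 12, ⌊√D⌋ = 3
descent: ρ → (3,0,-1)
descent: ρ → (-1,2,2)  [lands on river]
river: ρ → (2,2,-1)
ρ-cycle length = 2 (tail of 2 descent steps not counted)

2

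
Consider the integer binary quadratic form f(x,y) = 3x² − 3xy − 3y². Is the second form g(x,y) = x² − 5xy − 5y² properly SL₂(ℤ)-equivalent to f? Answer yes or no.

D₁ = 45, D₂ = 45
river cycle of f (length 2): (-3, 3, 3), (3, 3, -3)
river cycle of g (length 2): (-5, 5, 1), (1, 5, -5)
cycles differ ⇒ inequivalent

no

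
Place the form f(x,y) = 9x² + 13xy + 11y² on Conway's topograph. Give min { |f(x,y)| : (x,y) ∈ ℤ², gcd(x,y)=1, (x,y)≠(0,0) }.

translate: b→-5 (≡13 mod 18), so (9,13,11)→(9,-5,7)
flip: (9,-5,7)→(7,5,9)
reduced (well bottom): (7,5,9) with a≤c, −a<b≤a
well minimum = a = 7

7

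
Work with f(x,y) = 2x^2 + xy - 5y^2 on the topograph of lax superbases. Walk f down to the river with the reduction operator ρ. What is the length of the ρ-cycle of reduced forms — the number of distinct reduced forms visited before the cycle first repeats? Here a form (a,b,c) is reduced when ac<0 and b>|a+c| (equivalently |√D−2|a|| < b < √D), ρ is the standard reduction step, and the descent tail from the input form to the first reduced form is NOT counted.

D = 41, ⌊√D⌋ = 6
descent: ρ → (-5,-1,2)
descent: ρ → (2,5,-2)  [lands on river]
river: ρ → (-2,3,4)
river: ρ → (4,5,-1)
river: ρ → (-1,5,4)
river: ρ → (4,3,-2)
river: ρ → (-2,5,2)
river: ρ → (2,3,-4)
river: ρ → (-4,5,1)
river: ρ → (1,5,-4)
river: ρ → (-4,3,2)
ρ-cycle length = 10 (tail of 2 descent steps not counted)

10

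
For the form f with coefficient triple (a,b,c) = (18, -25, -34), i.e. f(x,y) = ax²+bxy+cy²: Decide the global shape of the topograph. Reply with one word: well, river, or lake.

D = b²−4ac = (-25)² − 4·18·(-34) = 3073
D > 0 non-square ⇒ indefinite ⇒ periodic river

river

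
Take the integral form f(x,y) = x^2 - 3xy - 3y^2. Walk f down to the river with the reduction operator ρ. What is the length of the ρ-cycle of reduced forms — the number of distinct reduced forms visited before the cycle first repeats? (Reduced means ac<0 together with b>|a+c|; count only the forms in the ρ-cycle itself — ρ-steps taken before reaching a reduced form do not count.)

D = 21, ⌊√D⌋ = 4
descent: ρ → (-3,3,1)  [lands on river]
river: ρ → (1,3,-3)
ρ-cycle length = 2 (tail of 1 descent step not counted)

2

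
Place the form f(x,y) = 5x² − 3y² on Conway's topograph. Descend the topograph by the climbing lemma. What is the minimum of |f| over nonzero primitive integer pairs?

descent: ρ → (-3,6,2)  [lands on river]
river: ρ → (2,6,-3)
closes: descent 1, river 2
min |a| on river = 2

2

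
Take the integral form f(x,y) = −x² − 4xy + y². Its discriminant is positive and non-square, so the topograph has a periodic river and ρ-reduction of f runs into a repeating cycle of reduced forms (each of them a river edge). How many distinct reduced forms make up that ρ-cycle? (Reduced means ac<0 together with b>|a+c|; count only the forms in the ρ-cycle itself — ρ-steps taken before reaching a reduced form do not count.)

D = 20, ⌊√D⌋ = 4
descent: ρ → (1,4,-1)  [lands on river]
river: ρ → (-1,4,1)
ρ-cycle length = 2 (tail of 1 descent step not counted)

2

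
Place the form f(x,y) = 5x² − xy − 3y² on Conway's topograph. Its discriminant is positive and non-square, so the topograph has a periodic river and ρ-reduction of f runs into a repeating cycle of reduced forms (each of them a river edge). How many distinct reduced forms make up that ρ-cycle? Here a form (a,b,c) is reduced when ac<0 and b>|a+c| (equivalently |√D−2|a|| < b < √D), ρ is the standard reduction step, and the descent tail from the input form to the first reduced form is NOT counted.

D = 61, ⌊√D⌋ = 7
descent: ρ → (-3,7,1)  [lands on river]
river: ρ → (1,7,-3)
river: ρ → (-3,5,3)
river: ρ → (3,7,-1)
river: ρ → (-1,7,3)
river: ρ → (3,5,-3)
ρ-cycle length = 6 (tail of 1 descent step not counted)

6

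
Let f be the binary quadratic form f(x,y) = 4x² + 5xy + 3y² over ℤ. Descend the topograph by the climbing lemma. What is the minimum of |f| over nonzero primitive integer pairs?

translate: b→-3 (≡5 mod 8), so (4,5,3)→(4,-3,2)
flip: (4,-3,2)→(2,3,4)
translate: b→-1 (≡3 mod 4), so (2,3,4)→(2,-1,3)
reduced (well bottom): (2,-1,3) with a≤c, −a<b≤a
well minimum = a = 2

2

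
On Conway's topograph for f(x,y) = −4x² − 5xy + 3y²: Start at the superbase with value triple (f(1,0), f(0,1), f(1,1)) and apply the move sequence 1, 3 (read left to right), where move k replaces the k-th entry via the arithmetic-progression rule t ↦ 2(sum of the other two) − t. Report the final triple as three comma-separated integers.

start (-4,3,-6) = (f(1,0),f(0,1),f(1,1))
replace slot 1: 2·(3+(-6)) − (-4) = -2 → (-2,3,-6)
replace slot 3: 2·((-2)+3) − (-6) = 8 → (-2,3,8)

-2,3,8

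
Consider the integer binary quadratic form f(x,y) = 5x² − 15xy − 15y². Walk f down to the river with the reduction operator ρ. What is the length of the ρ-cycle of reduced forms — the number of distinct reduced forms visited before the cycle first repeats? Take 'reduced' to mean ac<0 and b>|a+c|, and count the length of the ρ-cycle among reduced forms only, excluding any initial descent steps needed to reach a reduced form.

D = 525, ⌊√D⌋ = 22
descent: ρ → (-15,15,5)  [lands on river]
river: ρ → (5,15,-15)
ρ-cycle length = 2 (tail of 1 descent step not counted)

2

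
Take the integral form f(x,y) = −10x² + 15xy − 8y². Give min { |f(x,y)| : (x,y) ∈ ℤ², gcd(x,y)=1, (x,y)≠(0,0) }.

translate: b→5 (≡-15 mod 20), so (10,-15,8)→(10,5,3)
flip: (10,5,3)→(3,-5,10)
translate: b→1 (≡-5 mod 6), so (3,-5,10)→(3,1,8)
reduced (well bottom): (3,1,8) with a≤c, −a<b≤a
well minimum |f| = |-3| = 3 (negative-definite)

3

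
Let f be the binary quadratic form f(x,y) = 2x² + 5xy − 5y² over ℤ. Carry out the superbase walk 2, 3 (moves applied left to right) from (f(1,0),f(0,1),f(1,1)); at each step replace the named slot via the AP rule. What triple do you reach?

start (2,-5,2) = (f(1,0),f(0,1),f(1,1))
replace slot 2: 2·(2+2) − (-5) = 13 → (2,13,2)
replace slot 3: 2·(2+13) − 2 = 28 → (2,13,28)

2,13,28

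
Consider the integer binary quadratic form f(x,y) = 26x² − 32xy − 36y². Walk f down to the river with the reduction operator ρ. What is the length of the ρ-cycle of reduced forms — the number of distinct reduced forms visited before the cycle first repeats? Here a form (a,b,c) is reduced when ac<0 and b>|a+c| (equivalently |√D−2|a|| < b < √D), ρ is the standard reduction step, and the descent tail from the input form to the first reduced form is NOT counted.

D = 4768, ⌊√D⌋ = 69
descent: ρ → (-36,32,26)  [lands on river]
river: ρ → (26,20,-42)
river: ρ → (-42,64,4)
river: ρ → (4,64,-42)
river: ρ → (-42,20,26)
river: ρ → (26,32,-36)
river: ρ → (-36,40,22)
river: ρ → (22,48,-28)
river: ρ → (-28,64,6)
river: ρ → (6,68,-6)
river: ρ → (-6,64,28)
river: ρ → (28,48,-22)
river: ρ → (-22,40,36)
river: ρ → (36,32,-26)
river: ρ → (-26,20,42)
river: ρ → (42,64,-4)
river: ρ → (-4,64,42)
river: ρ → (42,20,-26)
river: ρ → (-26,32,36)
river: ρ → (36,40,-22)
river: ρ → (-22,48,28)
river: ρ → (28,64,-6)
river: ρ → (-6,68,6)
river: ρ → (6,64,-28)
river: ρ → (-28,48,22)
river: ρ → (22,40,-36)
ρ-cycle length = 26 (tail of 1 descent step not counted)

26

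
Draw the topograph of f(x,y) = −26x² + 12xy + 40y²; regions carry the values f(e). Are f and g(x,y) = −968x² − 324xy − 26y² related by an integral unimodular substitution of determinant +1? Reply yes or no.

D₁ = 4304, D₂ = 4304
river cycle of f (length 6): (-26, 64, 2), (2, 64, -26), (-26, 40, 26), (26, 64, -2), (-2, 64, 26), (26, 40, -26)
river cycle of g (length 6): (-26, 64, 2), (2, 64, -26), (-26, 40, 26), (26, 64, -2), (-2, 64, 26), (26, 40, -26)
cycles coincide ⇒ equivalent

yes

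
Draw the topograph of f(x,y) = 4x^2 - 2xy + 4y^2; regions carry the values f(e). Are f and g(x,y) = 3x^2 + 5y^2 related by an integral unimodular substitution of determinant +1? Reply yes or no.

D₁ = -60, D₂ = -60
f: flip: (4,-2,4)→(4,2,4)
f: reduced (well bottom): (4,2,4) with a≤c, −a<b≤a
g: reduced (well bottom): (3,0,5) with a≤c, −a<b≤a
reduced forms (4, 2, 4) vs (3, 0, 5) ⇒ inequivalent

no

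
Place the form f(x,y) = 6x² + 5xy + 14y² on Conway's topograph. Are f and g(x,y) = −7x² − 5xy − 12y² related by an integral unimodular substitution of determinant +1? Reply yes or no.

D₁ = -311, D₂ = -311
f: reduced (well bottom): (6,5,14) with a≤c, −a<b≤a
g is negative-definite; reduce −g:
−g: reduced (well bottom): (7,5,12) with a≤c, −a<b≤a
flip sign back: reduced form of g is (-7,-5,-12)
reduced forms (6, 5, 14) vs (-7, -5, -12) ⇒ inequivalent

no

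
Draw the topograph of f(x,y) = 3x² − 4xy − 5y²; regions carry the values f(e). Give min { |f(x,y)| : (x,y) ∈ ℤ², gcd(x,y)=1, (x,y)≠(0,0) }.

descent: ρ → (-5,4,3)  [lands on river]
river: ρ → (3,8,-1)
river: ρ → (-1,8,3)
river: ρ → (3,4,-5)
river: ρ → (-5,6,2)
river: ρ → (2,6,-5)
closes: descent 1, river 6
min |a| on river = 1

1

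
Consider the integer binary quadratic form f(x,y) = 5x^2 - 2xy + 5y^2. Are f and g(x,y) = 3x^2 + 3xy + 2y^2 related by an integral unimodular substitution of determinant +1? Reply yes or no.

D₁ = -96, D₂ = -15
discriminants differ ⇒ not SL₂(ℤ)-equivalent

no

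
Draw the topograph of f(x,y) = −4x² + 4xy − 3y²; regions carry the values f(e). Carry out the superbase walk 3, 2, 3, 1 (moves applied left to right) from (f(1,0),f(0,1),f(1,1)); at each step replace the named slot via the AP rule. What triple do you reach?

start (-4,-3,-3) = (f(1,0),f(0,1),f(1,1))
replace slot 3: 2·((-4)+(-3)) − (-3) = -11 → (-4,-3,-11)
replace slot 2: 2·((-4)+(-11)) − (-3) = -27 → (-4,-27,-11)
replace slot 3: 2·((-4)+(-27)) − (-11) = -51 → (-4,-27,-51)
replace slot 1: 2·((-27)+(-51)) − (-4) = -152 → (-152,-27,-51)

-152,-27,-51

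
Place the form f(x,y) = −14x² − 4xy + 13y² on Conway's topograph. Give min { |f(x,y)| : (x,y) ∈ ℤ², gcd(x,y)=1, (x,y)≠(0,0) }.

descent: ρ → (13,4,-14)  [lands on river]
river: ρ → (-14,24,3)
river: ρ → (3,24,-14)
river: ρ → (-14,4,13)
river: ρ → (13,22,-5)
river: ρ → (-5,18,21)
river: ρ → (21,24,-2)
river: ρ → (-2,24,21)
river: ρ → (21,18,-5)
river: ρ → (-5,22,13)
closes: descent 1, river 10
min |a| on river = 2

2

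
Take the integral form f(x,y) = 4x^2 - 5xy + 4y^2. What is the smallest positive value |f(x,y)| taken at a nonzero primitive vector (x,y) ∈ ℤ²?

translate: b→3 (≡-5 mod 8), so (4,-5,4)→(4,3,3)
flip: (4,3,3)→(3,-3,4)
translate: b→3 (≡-3 mod 6), so (3,-3,4)→(3,3,4)
reduced (well bottom): (3,3,4) with a≤c, −a<b≤a
well minimum = a = 3

3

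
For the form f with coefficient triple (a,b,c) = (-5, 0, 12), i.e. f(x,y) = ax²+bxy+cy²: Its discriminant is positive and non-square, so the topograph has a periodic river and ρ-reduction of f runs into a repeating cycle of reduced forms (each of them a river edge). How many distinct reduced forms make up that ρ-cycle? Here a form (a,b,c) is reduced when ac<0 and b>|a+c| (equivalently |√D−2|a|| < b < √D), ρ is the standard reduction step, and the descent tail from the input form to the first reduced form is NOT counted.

D = 240, ⌊√D⌋ = 15
descent: ρ → (12,0,-5)
descent: ρ → (-5,10,7)  [lands on river]
river: ρ → (7,4,-8)
river: ρ → (-8,12,3)
river: ρ → (3,12,-8)
river: ρ → (-8,4,7)
river: ρ → (7,10,-5)
ρ-cycle length = 6 (tail of 2 descent steps not counted)

6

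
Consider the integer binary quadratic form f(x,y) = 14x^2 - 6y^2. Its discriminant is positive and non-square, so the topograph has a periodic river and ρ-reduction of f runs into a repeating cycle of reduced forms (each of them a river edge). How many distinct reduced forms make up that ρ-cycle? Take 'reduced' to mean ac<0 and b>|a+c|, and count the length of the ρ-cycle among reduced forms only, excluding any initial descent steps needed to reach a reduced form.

D = 336, ⌊√D⌋ = 18
descent: ρ → (-6,12,8)  [lands on river]
river: ρ → (8,4,-10)
river: ρ → (-10,16,2)
river: ρ → (2,16,-10)
river: ρ → (-10,4,8)
river: ρ → (8,12,-6)
ρ-cycle length = 6 (tail of 1 descent step not counted)

6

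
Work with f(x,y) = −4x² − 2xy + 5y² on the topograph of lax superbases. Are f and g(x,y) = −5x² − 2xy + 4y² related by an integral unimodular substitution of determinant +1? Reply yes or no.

D₁ = 84, D₂ = 84
river cycle of f (length 6): (5, 2, -4), (-4, 6, 3), (3, 6, -4), (-4, 2, 5), (5, 8, -1), (-1, 8, 5)
river cycle of g (length 6): (4, 2, -5), (-5, 8, 1), (1, 8, -5), (-5, 2, 4), (4, 6, -3), (-3, 6, 4)
cycles differ ⇒ inequivalent

no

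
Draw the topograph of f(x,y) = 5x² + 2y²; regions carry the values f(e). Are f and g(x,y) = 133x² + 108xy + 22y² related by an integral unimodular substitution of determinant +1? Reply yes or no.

D₁ = -40, D₂ = -40
f: flip: (5,0,2)→(2,0,5)
f: reduced (well bottom): (2,0,5) with a≤c, −a<b≤a
g: flip: (133,108,22)→(22,-108,133)
g: translate: b→-20 (≡-108 mod 44), so (22,-108,133)→(22,-20,5)
g: flip: (22,-20,5)→(5,20,22)
g: translate: b→0 (≡20 mod 10), so (5,20,22)→(5,0,2)
g: flip: (5,0,2)→(2,0,5)
g: reduced (well bottom): (2,0,5) with a≤c, −a<b≤a
reduced forms (2, 0, 5) vs (2, 0, 5) ⇒ equivalent

yes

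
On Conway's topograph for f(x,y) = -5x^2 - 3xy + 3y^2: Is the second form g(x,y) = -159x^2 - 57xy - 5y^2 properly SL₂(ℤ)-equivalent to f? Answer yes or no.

D₁ = 69, D₂ = 69
river cycle of f (length 4): (3, 3, -5), (-5, 7, 1), (1, 7, -5), (-5, 3, 3)
river cycle of g (length 4): (-5, 7, 1), (1, 7, -5), (-5, 3, 3), (3, 3, -5)
cycles coincide ⇒ equivalent

yes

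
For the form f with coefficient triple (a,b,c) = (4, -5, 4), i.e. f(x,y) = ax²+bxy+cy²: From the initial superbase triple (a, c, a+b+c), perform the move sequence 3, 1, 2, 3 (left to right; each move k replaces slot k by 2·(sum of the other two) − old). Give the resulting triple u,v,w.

start (4,4,3) = (f(1,0),f(0,1),f(1,1))
replace slot 3: 2·(4+4) − 3 = 13 → (4,4,13)
replace slot 1: 2·(4+13) − 4 = 30 → (30,4,13)
replace slot 2: 2·(30+13) − 4 = 82 → (30,82,13)
replace slot 3: 2·(30+82) − 13 = 211 → (30,82,211)

30,82,211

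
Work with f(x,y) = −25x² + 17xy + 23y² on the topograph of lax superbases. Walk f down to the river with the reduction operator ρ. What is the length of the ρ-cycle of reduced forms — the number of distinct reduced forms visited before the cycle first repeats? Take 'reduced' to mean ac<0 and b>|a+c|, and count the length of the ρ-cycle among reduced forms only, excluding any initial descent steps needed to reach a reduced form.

D = 2589, ⌊√D⌋ = 50
river: ρ → (23,29,-19)
river: ρ → (-19,47,5)
river: ρ → (5,43,-37)
river: ρ → (-37,31,11)
river: ρ → (11,35,-31)
river: ρ → (-31,27,15)
river: ρ → (15,33,-25)
river: ρ → (-25,17,23)
ρ-cycle length = 8 (tail of 0 descent steps not counted)

8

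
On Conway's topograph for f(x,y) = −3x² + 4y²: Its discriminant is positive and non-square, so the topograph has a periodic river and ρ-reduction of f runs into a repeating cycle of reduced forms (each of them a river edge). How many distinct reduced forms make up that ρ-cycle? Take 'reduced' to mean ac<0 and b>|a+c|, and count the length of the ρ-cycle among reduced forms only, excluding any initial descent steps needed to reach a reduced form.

D = 48, ⌊√D⌋ = 6
descent: ρ → (4,0,-3)
descent: ρ → (-3,6,1)  [lands on river]
river: ρ → (1,6,-3)
ρ-cycle length = 2 (tail of 2 descent steps not counted)

2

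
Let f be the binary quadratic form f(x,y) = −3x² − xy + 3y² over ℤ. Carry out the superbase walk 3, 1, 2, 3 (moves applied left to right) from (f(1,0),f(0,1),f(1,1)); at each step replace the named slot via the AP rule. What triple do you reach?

start (-3,3,-1) = (f(1,0),f(0,1),f(1,1))
replace slot 3: 2·((-3)+3) − (-1) = 1 → (-3,3,1)
replace slot 1: 2·(3+1) − (-3) = 11 → (11,3,1)
replace slot 2: 2·(11+1) − 3 = 21 → (11,21,1)
replace slot 3: 2·(11+21) − 1 = 63 → (11,21,63)

11,21,63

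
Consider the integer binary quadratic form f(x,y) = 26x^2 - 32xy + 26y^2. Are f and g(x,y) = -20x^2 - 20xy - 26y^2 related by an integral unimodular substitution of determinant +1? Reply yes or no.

D₁ = -1680, D₂ = -1680
f: translate: b→20 (≡-32 mod 52), so (26,-32,26)→(26,20,20)
f: flip: (26,20,20)→(20,-20,26)
f: translate: b→20 (≡-20 mod 40), so (20,-20,26)→(20,20,26)
f: reduced (well bottom): (20,20,26) with a≤c, −a<b≤a
g is negative-definite; reduce −g:
−g: reduced (well bottom): (20,20,26) with a≤c, −a<b≤a
flip sign back: reduced form of g is (-20,-20,-26)
reduced forms (20, 20, 26) vs (-20, -20, -26) ⇒ inequivalent

no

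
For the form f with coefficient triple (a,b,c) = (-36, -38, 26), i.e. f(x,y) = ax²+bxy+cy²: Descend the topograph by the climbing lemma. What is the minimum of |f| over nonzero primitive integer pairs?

descent: ρ → (26,38,-36)  [lands on river]
river: ρ → (-36,34,28)
river: ρ → (28,22,-42)
river: ρ → (-42,62,8)
river: ρ → (8,66,-26)
river: ρ → (-26,38,36)
river: ρ → (36,34,-28)
river: ρ → (-28,22,42)
river: ρ → (42,62,-8)
river: ρ → (-8,66,26)
closes: descent 1, river 10
min |a| on river = 8

8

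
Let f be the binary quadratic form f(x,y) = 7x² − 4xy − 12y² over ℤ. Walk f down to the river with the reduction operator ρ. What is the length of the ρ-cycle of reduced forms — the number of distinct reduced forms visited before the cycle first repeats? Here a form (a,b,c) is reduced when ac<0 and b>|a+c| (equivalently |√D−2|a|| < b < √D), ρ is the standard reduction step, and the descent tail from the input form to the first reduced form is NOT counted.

D = 352, ⌊√D⌋ = 18
descent: ρ → (-12,4,7)
descent: ρ → (7,10,-9)  [lands on river]
river: ρ → (-9,8,8)
river: ρ → (8,8,-9)
river: ρ → (-9,10,7)
river: ρ → (7,18,-1)
river: ρ → (-1,18,7)
ρ-cycle length = 6 (tail of 2 descent steps not counted)

6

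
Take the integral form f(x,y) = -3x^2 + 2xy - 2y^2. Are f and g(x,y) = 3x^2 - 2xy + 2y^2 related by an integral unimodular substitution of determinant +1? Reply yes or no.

D₁ = -20, D₂ = -20
f is negative-definite; reduce −f:
−f: flip: (3,-2,2)→(2,2,3)
−f: reduced (well bottom): (2,2,3) with a≤c, −a<b≤a
flip sign back: reduced form of f is (-2,-2,-3)
g: flip: (3,-2,2)→(2,2,3)
g: reduced (well bottom): (2,2,3) with a≤c, −a<b≤a
reduced forms (-2, -2, -3) vs (2, 2, 3) ⇒ inequivalent

no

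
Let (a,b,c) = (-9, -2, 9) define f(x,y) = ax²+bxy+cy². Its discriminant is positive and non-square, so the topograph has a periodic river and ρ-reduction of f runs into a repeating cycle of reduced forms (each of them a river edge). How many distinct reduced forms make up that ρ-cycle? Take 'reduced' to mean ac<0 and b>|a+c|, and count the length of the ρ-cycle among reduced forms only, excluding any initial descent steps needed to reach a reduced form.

D = 328, ⌊√D⌋ = 18
descent: ρ → (9,2,-9)  [lands on river]
river: ρ → (-9,16,2)
river: ρ → (2,16,-9)
river: ρ → (-9,2,9)
river: ρ → (9,16,-2)
river: ρ → (-2,16,9)
ρ-cycle length = 6 (tail of 1 descent step not counted)

6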